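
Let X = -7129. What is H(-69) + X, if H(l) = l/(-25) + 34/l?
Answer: -12293614/1725 ≈ -7126.7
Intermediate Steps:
H(l) = 34/l - l/25 (H(l) = l*(-1/25) + 34/l = -l/25 + 34/l = 34/l - l/25)
H(-69) + X = (34/(-69) - 1/25*(-69)) - 7129 = (34*(-1/69) + 69/25) - 7129 = (-34/69 + 69/25) - 7129 = 3911/1725 - 7129 = -12293614/1725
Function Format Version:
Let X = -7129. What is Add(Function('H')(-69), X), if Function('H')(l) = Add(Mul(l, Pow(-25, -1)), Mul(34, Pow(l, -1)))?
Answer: Rational(-12293614, 1725) ≈ -7126.7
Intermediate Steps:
Function('H')(l) = Add(Mul(34, Pow(l, -1)), Mul(Rational(-1, 25), l)) (Function('H')(l) = Add(Mul(l, Rational(-1, 25)), Mul(34, Pow(l, -1))) = Add(Mul(Rational(-1, 25), l), Mul(34, Pow(l, -1))) = Add(Mul(34, Pow(l, -1)), Mul(Rational(-1, 25), l)))
Add(Function('H')(-69), X) = Add(Add(Mul(34, Pow(-69, -1)), Mul(Rational(-1, 25), -69)), -7129) = Add(Add(Mul(34, Rational(-1, 69)), Rational(69, 25)), -7129) = Add(Add(Rational(-34, 69), Rational(69, 25)), -7129) = Add(Rational(3911, 1725), -7129) = Rational(-12293614, 1725)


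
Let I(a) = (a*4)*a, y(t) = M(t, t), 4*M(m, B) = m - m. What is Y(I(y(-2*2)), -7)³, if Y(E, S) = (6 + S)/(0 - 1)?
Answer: 1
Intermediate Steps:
M(m, B) = 0 (M(m, B) = (m - m)/4 = (¼)*0 = 0)
y(t) = 0
I(a) = 4*a² (I(a) = (4*a)*a = 4*a²)
Y(E, S) = -6 - S (Y(E, S) = (6 + S)/(-1) = (6 + S)*(-1) = -6 - S)
Y(I(y(-2*2)), -7)³ = (-6 - 1*(-7))³ = (-6 + 7)³ = 1³ = 1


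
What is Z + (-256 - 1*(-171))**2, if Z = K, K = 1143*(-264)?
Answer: -294527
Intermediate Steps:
K = -301752
Z = -301752
Z + (-256 - 1*(-171))**2 = -301752 + (-256 - 1*(-171))**2 = -301752 + (-256 + 171)**2 = -301752 + (-85)**2 = -301752 + 7225 = -294527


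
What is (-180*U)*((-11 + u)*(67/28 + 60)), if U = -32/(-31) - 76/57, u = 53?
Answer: 4402440/31 ≈ 1.4201e+5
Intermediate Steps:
U = -28/93 (U = -32*(-1/31) - 76*1/57 = 32/31 - 4/3 = -28/93 ≈ -0.30108)
(-180*U)*((-11 + u)*(67/28 + 60)) = (-180*(-28/93))*((-11 + 53)*(67/28 + 60)) = 1680*(42*(67*(1/28) + 60))/31 = 1680*(42*(67/28 + 60))/31 = 1680*(42*(1747/28))/31 = (1680/31)*(5241/2) = 4402440/31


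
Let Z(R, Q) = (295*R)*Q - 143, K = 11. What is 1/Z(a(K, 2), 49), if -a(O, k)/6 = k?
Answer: -1/173603 ≈ -5.7603e-6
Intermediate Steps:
a(O, k) = -6*k
Z(R, Q) = -143 + 295*Q*R (Z(R, Q) = 295*Q*R - 143 = -143 + 295*Q*R)
1/Z(a(K, 2), 49) = 1/(-143 + 295*49*(-6*2)) = 1/(-143 + 295*49*(-12)) = 1/(-143 - 173460) = 1/(-173603) = -1/173603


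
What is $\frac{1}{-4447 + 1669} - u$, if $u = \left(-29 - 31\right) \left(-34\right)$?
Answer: $- \frac{5667121}{2778} \approx -2040.0$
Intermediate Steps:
$u = 2040$ ($u = \left(-60\right) \left(-34\right) = 2040$)
$\frac{1}{-4447 + 1669} - u = \frac{1}{-4447 + 1669} - 2040 = \frac{1}{-2778} - 2040 = - \frac{1}{2778} - 2040 = - \frac{5667121}{2778}$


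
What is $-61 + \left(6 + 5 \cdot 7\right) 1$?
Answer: $-20$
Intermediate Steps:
$-61 + \left(6 + 5 \cdot 7\right) 1 = -61 + \left(6 + 35\right) 1 = -61 + 41 \cdot 1 = -61 + 41 = -20$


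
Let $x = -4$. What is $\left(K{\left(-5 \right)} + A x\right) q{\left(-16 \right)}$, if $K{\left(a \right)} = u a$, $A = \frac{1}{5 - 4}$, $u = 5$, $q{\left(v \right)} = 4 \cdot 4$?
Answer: $-464$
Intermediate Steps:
$q{\left(v \right)} = 16$
$A = 1$ ($A = 1^{-1} = 1$)
$K{\left(a \right)} = 5 a$
$\left(K{\left(-5 \right)} + A x\right) q{\left(-16 \right)} = \left(5 \left(-5\right) + 1 \left(-4\right)\right) 16 = \left(-25 - 4\right) 16 = \left(-29\right) 16 = -464$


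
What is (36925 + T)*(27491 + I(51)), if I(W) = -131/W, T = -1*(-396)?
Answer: 52320683110/51 ≈ 1.0259e+9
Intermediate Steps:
T = 396
(36925 + T)*(27491 + I(51)) = (36925 + 396)*(27491 - 131/51) = 37321*(27491 - 131*1/51) = 37321*(27491 - 131/51) = 37321*(1401910/51) = 52320683110/51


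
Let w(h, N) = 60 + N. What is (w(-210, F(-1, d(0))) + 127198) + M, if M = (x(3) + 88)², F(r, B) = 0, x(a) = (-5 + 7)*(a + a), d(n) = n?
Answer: 137258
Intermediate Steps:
x(a) = 4*a (x(a) = 2*(2*a) = 4*a)
M = 10000 (M = (4*3 + 88)² = (12 + 88)² = 100² = 10000)
(w(-210, F(-1, d(0))) + 127198) + M = ((60 + 0) + 127198) + 10000 = (60 + 127198) + 10000 = 127258 + 10000 = 137258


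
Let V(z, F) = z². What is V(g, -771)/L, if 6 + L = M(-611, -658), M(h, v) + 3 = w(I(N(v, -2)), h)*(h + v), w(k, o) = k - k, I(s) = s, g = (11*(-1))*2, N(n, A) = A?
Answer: -484/9 ≈ -53.778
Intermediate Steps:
g = -22 (g = -11*2 = -22)
w(k, o) = 0
M(h, v) = -3 (M(h, v) = -3 + 0*(h + v) = -3 + 0 = -3)
L = -9 (L = -6 - 3 = -9)
V(g, -771)/L = (-22)²/(-9) = 484*(-⅑) = -484/9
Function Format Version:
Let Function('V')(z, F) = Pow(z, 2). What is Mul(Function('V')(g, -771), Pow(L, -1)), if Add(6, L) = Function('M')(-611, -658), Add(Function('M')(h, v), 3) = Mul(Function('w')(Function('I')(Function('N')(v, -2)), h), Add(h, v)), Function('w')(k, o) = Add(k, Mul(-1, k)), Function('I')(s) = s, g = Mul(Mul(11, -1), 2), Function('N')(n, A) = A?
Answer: Rational(-484, 9) ≈ -53.778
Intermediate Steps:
g = -22 (g = Mul(-11, 2) = -22)
Function('w')(k, o) = 0
Function('M')(h, v) = -3 (Function('M')(h, v) = Add(-3, Mul(0, Add(h, v))) = Add(-3, 0) = -3)
L = -9 (L = Add(-6, -3) = -9)
Mul(Function('V')(g, -771), Pow(L, -1)) = Mul(Pow(-22, 2), Pow(-9, -1)) = Mul(484, Rational(-1, 9)) = Rational(-484, 9)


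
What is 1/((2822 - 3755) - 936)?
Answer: -1/1869 ≈ -0.00053505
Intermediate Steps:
1/((2822 - 3755) - 936) = 1/(-933 - 936) = 1/(-1869) = -1/1869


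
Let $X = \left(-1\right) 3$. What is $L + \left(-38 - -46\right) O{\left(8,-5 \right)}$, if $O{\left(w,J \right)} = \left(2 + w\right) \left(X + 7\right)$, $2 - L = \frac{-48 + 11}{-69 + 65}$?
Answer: $\frac{1251}{4} \approx 312.75$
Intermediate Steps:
$X = -3$
$L = - \frac{29}{4}$ ($L = 2 - \frac{-48 + 11}{-69 + 65} = 2 - - \frac{37}{-4} = 2 - \left(-37\right) \left(- \frac{1}{4}\right) = 2 - \frac{37}{4} = - \frac{29}{4} \approx -7.25$)
$O{\left(w,J \right)} = 8 + 4 w$ ($O{\left(w,J \right)} = \left(2 + w\right) \left(-3 + 7\right) = \left(2 + w\right) 4 = 8 + 4 w$)
$L + \left(-38 - -46\right) O{\left(8,-5 \right)} = - \frac{29}{4} + \left(-38 - -46\right) \left(8 + 4 \cdot 8\right) = - \frac{29}{4} + \left(-38 + 46\right) \left(8 + 32\right) = - \frac{29}{4} + 8 \cdot 40 = - \frac{29}{4} + 320 = \frac{1251}{4}$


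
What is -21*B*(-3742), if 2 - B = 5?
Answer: -235746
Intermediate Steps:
B = -3 (B = 2 - 1*5 = 2 - 5 = -3)
-21*B*(-3742) = -(-63)*(-3742) = -21*11226 = -235746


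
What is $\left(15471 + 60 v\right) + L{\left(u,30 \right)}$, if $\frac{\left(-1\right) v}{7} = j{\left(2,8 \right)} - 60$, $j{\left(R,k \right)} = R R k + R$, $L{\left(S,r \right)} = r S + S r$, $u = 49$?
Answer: $29331$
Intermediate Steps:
$L{\left(S,r \right)} = 2 S r$ ($L{\left(S,r \right)} = S r + S r = 2 S r$)
$j{\left(R,k \right)} = R + k R^{2}$ ($j{\left(R,k \right)} = R^{2} k + R = k R^{2} + R = R + k R^{2}$)
$v = 182$ ($v = - 7 \left(2 \left(1 + 2 \cdot 8\right) - 60\right) = - 7 \left(2 \left(1 + 16\right) - 60\right) = - 7 \left(2 \cdot 17 - 60\right) = - 7 \left(34 - 60\right) = \left(-7\right) \left(-26\right) = 182$)
$\left(15471 + 60 v\right) + L{\left(u,30 \right)} = \left(15471 + 60 \cdot 182\right) + 2 \cdot 49 \cdot 30 = \left(15471 + 10920\right) + 2940 = 26391 + 2940 = 29331$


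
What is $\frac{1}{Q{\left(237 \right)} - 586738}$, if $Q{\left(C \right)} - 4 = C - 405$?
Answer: $- \frac{1}{586902} \approx -1.7039 \cdot 10^{-6}$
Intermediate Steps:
$Q{\left(C \right)} = -401 + C$ ($Q{\left(C \right)} = 4 + \left(C - 405\right) = 4 + \left(-405 + C\right) = -401 + C$)
$\frac{1}{Q{\left(237 \right)} - 586738} = \frac{1}{\left(-401 + 237\right) - 586738} = \frac{1}{-164 - 586738} = \frac{1}{-586902} = - \frac{1}{586902}$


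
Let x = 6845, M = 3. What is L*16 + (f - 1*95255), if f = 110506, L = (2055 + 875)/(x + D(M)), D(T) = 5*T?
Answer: 5233437/343 ≈ 15258.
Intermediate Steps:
L = 293/686 (L = (2055 + 875)/(6845 + 5*3) = 2930/(6845 + 15) = 2930/6860 = 2930*(1/6860) = 293/686 ≈ 0.42711)
L*16 + (f - 1*95255) = (293/686)*16 + (110506 - 1*95255) = 2344/343 + (110506 - 95255) = 2344/343 + 15251 = 5233437/343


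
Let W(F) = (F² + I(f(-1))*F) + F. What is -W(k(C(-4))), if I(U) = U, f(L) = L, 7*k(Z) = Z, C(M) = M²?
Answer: -256/49 ≈ -5.2245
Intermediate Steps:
k(Z) = Z/7
W(F) = F² (W(F) = (F² - F) + F = F²)
-W(k(C(-4))) = -((⅐)*(-4)²)² = -((⅐)*16)² = -(16/7)² = -1*256/49 = -256/49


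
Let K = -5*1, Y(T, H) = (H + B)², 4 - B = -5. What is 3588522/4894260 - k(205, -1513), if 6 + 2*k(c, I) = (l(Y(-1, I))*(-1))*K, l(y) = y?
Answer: -15325148283/2710 ≈ -5.6550e+6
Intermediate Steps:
B = 9 (B = 4 - 1*(-5) = 4 + 5 = 9)
Y(T, H) = (9 + H)² (Y(T, H) = (H + 9)² = (9 + H)²)
K = -5
k(c, I) = -3 + 5*(9 + I)²/2 (k(c, I) = -3 + (((9 + I)²*(-1))*(-5))/2 = -3 + (-(9 + I)²*(-5))/2 = -3 + (5*(9 + I)²)/2 = -3 + 5*(9 + I)²/2)
3588522/4894260 - k(205, -1513) = 3588522/4894260 - (-3 + 5*(9 - 1513)²/2) = 3588522*(1/4894260) - (-3 + (5/2)*(-1504)²) = 1987/2710 - (-3 + (5/2)*2262016) = 1987/2710 - (-3 + 5655040) = 1987/2710 - 1*5655037 = 1987/2710 - 5655037 = -15325148283/2710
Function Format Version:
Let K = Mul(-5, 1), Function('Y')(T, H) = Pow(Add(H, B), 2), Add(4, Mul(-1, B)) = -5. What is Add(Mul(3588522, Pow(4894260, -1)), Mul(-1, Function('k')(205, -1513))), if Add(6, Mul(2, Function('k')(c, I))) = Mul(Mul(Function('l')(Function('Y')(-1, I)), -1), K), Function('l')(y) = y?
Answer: Rational(-15325148283, 2710) ≈ -5.6550e+6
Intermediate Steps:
B = 9 (B = Add(4, Mul(-1, -5)) = Add(4, 5) = 9)
Function('Y')(T, H) = Pow(Add(9, H), 2) (Function('Y')(T, H) = Pow(Add(H, 9), 2) = Pow(Add(9, H), 2))
K = -5
Function('k')(c, I) = Add(-3, Mul(Rational(5, 2), Pow(Add(9, I), 2))) (Function('k')(c, I) = Add(-3, Mul(Rational(1, 2), Mul(Mul(Pow(Add(9, I), 2), -1), -5))) = Add(-3, Mul(Rational(1, 2), Mul(Mul(-1, Pow(Add(9, I), 2)), -5))) = Add(-3, Mul(Rational(1, 2), Mul(5, Pow(Add(9, I), 2)))) = Add(-3, Mul(Rational(5, 2), Pow(Add(9, I), 2))))
Add(Mul(3588522, Pow(4894260, -1)), Mul(-1, Function('k')(205, -1513))) = Add(Mul(3588522, Pow(4894260, -1)), Mul(-1, Add(-3, Mul(Rational(5, 2), Pow(Add(9, -1513), 2))))) = Add(Mul(3588522, Rational(1, 4894260)), Mul(-1, Add(-3, Mul(Rational(5, 2), Pow(-1504, 2))))) = Add(Rational(1987, 2710), Mul(-1, Add(-3, Mul(Rational(5, 2), 2262016)))) = Add(Rational(1987, 2710), Mul(-1, Add(-3, 5655040))) = Add(Rational(1987, 2710), Mul(-1, 5655037)) = Add(Rational(1987, 2710), -5655037) = Rational(-15325148283, 2710)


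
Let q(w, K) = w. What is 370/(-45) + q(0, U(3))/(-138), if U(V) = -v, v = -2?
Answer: -74/9 ≈ -8.2222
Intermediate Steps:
U(V) = 2 (U(V) = -1*(-2) = 2)
370/(-45) + q(0, U(3))/(-138) = 370/(-45) + 0/(-138) = 370*(-1/45) + 0*(-1/138) = -74/9 + 0 = -74/9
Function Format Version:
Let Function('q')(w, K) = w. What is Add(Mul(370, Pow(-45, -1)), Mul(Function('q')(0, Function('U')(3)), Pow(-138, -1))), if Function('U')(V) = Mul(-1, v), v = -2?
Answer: Rational(-74, 9) ≈ -8.2222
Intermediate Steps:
Function('U')(V) = 2 (Function('U')(V) = Mul(-1, -2) = 2)
Add(Mul(370, Pow(-45, -1)), Mul(Function('q')(0, Function('U')(3)), Pow(-138, -1))) = Add(Mul(370, Pow(-45, -1)), Mul(0, Pow(-138, -1))) = Add(Mul(370, Rational(-1, 45)), Mul(0, Rational(-1, 138))) = Add(Rational(-74, 9), 0) = Rational(-74, 9)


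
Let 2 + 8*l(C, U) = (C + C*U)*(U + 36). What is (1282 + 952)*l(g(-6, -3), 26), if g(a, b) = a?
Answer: -5610691/2 ≈ -2.8053e+6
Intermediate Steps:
l(C, U) = -¼ + (36 + U)*(C + C*U)/8 (l(C, U) = -¼ + ((C + C*U)*(U + 36))/8 = -¼ + ((C + C*U)*(36 + U))/8 = -¼ + ((36 + U)*(C + C*U))/8 = -¼ + (36 + U)*(C + C*U)/8)
(1282 + 952)*l(g(-6, -3), 26) = (1282 + 952)*(-¼ + (9/2)*(-6) + (⅛)*(-6)*26² + (37/8)*(-6)*26) = 2234*(-¼ - 27 + (⅛)*(-6)*676 - 1443/2) = 2234*(-¼ - 27 - 507 - 1443/2) = 2234*(-5023/4) = -5610691/2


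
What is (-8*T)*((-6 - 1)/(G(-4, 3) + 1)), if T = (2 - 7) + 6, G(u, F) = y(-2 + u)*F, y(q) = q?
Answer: -56/17 ≈ -3.2941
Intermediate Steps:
G(u, F) = F*(-2 + u) (G(u, F) = (-2 + u)*F = F*(-2 + u))
T = 1 (T = -5 + 6 = 1)
(-8*T)*((-6 - 1)/(G(-4, 3) + 1)) = (-8*1)*((-6 - 1)/(3*(-2 - 4) + 1)) = -(-56)/(3*(-6) + 1) = -(-56)/(-18 + 1) = -(-56)/(-17) = -(-56)*(-1)/17 = -8*7/17 = -56/17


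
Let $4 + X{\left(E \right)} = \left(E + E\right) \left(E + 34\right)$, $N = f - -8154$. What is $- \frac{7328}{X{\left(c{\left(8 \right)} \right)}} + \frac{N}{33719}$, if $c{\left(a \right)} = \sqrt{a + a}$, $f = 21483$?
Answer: $- \frac{59550433}{2528925} \approx -23.548$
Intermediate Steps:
$c{\left(a \right)} = \sqrt{2} \sqrt{a}$ ($c{\left(a \right)} = \sqrt{2 a} = \sqrt{2} \sqrt{a}$)
$N = 29637$ ($N = 21483 - -8154 = 21483 + 8154 = 29637$)
$X{\left(E \right)} = -4 + 2 E \left(34 + E\right)$ ($X{\left(E \right)} = -4 + \left(E + E\right) \left(E + 34\right) = -4 + 2 E \left(34 + E\right)$)
$- \frac{7328}{X{\left(c{\left(8 \right)} \right)}} + \frac{N}{33719} = - \frac{7328}{-4 + 2 \left(\sqrt{2} \sqrt{8}\right)^{2} + 68 \sqrt{2} \sqrt{8}} + \frac{29637}{33719} = - \frac{7328}{-4 + 2 \left(\sqrt{2} \cdot 2 \sqrt{2}\right)^{2} + 68 \sqrt{2} \cdot 2 \sqrt{2}} + 29637 \cdot \frac{1}{33719} = - \frac{7328}{-4 + 2 \cdot 4^{2} + 68 \cdot 4} + \frac{29637}{33719} = - \frac{7328}{-4 + 2 \cdot 16 + 272} + \frac{29637}{33719} = - \frac{7328}{-4 + 32 + 272} + \frac{29637}{33719} = - \frac{7328}{300} + \frac{29637}{33719} = \left(-7328\right) \frac{1}{300} + \frac{29637}{33719} = - \frac{1832}{75} + \frac{29637}{33719} = - \frac{59550433}{2528925}$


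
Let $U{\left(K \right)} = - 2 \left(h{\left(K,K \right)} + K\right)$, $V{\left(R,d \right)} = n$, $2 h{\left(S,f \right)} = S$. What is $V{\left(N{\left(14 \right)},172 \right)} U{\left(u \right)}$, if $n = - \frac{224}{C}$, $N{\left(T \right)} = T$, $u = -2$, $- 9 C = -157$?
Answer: $- \frac{12096}{157} \approx -77.045$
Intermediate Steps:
$C = \frac{157}{9}$ ($C = \left(- \frac{1}{9}\right) \left(-157\right) = \frac{157}{9} \approx 17.444$)
$h{\left(S,f \right)} = \frac{S}{2}$
$n = - \frac{2016}{157}$ ($n = - \frac{224}{\frac{157}{9}} = \left(-224\right) \frac{9}{157} = - \frac{2016}{157} \approx -12.841$)
$V{\left(R,d \right)} = - \frac{2016}{157}$
$U{\left(K \right)} = - 3 K$ ($U{\left(K \right)} = - 2 \left(\frac{K}{2} + K\right) = - 2 \frac{3 K}{2} = - 3 K$)
$V{\left(N{\left(14 \right)},172 \right)} U{\left(u \right)} = - \frac{2016 \left(\left(-3\right) \left(-2\right)\right)}{157} = \left(- \frac{2016}{157}\right) 6 = - \frac{12096}{157}$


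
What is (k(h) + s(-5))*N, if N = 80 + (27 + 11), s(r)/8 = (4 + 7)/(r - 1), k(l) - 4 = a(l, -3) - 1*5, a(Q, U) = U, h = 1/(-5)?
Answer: -6608/3 ≈ -2202.7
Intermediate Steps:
h = -1/5 ≈ -0.20000
k(l) = -4 (k(l) = 4 + (-3 - 1*5) = 4 + (-3 - 5) = 4 - 8 = -4)
s(r) = 88/(-1 + r) (s(r) = 8*((4 + 7)/(r - 1)) = 8*(11/(-1 + r)) = 88/(-1 + r))
N = 118 (N = 80 + 38 = 118)
(k(h) + s(-5))*N = (-4 + 88/(-1 - 5))*118 = (-4 + 88/(-6))*118 = (-4 + 88*(-1/6))*118 = (-4 - 44/3)*118 = -56/3*118 = -6608/3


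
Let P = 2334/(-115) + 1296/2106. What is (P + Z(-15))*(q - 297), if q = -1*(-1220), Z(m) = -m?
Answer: -496787/115 ≈ -4319.9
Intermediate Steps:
P = -29422/1495 (P = 2334*(-1/115) + 1296*(1/2106) = -2334/115 + 8/13 = -29422/1495 ≈ -19.680)
q = 1220
(P + Z(-15))*(q - 297) = (-29422/1495 - 1*(-15))*(1220 - 297) = (-29422/1495 + 15)*923 = -6997/1495*923 = -496787/115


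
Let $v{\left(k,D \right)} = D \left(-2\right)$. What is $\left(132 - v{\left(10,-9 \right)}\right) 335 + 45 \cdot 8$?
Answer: $38550$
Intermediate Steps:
$v{\left(k,D \right)} = - 2 D$
$\left(132 - v{\left(10,-9 \right)}\right) 335 + 45 \cdot 8 = \left(132 - \left(-2\right) \left(-9\right)\right) 335 + 45 \cdot 8 = \left(132 - 18\right) 335 + 360 = 114 \cdot 335 + 360 = 38190 + 360 = 38550$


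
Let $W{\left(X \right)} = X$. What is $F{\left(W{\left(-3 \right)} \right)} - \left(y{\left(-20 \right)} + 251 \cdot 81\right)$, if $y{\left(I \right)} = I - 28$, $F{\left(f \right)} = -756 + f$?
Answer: $-21042$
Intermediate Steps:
$y{\left(I \right)} = -28 + I$
$F{\left(W{\left(-3 \right)} \right)} - \left(y{\left(-20 \right)} + 251 \cdot 81\right) = \left(-756 - 3\right) - \left(\left(-28 - 20\right) + 251 \cdot 81\right) = -759 - \left(-48 + 20331\right) = -759 - 20283 = -21042$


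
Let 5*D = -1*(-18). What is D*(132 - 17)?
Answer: 414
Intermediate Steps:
D = 18/5 (D = (-1*(-18))/5 = (⅕)*18 = 18/5 ≈ 3.6000)
D*(132 - 17) = 18*(132 - 17)/5 = (18/5)*115 = 414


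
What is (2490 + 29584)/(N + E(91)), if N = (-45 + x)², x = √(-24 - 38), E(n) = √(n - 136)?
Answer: 32074/((45 - I*√62)² + 3*I*√5) ≈ 14.487 + 5.1804*I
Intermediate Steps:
E(n) = √(-136 + n)
x = I*√62 (x = √(-62) = I*√62 ≈ 7.874*I)
N = (-45 + I*√62)² ≈ 1963.0 - 708.66*I
(2490 + 29584)/(N + E(91)) = (2490 + 29584)/((45 - I*√62)² + √(-136 + 91)) = 32074/((45 - I*√62)² + √(-45)) = 32074/((45 - I*√62)² + 3*I*√5)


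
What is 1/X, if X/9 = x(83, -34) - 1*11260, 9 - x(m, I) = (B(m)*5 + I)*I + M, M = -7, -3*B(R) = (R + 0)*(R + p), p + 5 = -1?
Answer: -1/3371010 ≈ -2.9665e-7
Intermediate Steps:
p = -6 (p = -5 - 1 = -6)
B(R) = -R*(-6 + R)/3 (B(R) = -(R + 0)*(R - 6)/3 = -R*(-6 + R)/3)
x(m, I) = 16 - I*(I + 5*m*(6 - m)/3) (x(m, I) = 9 - (((m*(6 - m)/3)*5 + I)*I - 7) = 9 - ((5*m*(6 - m)/3 + I)*I - 7) = 9 - ((I + 5*m*(6 - m)/3)*I - 7) = 9 - (I*(I + 5*m*(6 - m)/3) - 7) = 9 - (-7 + I*(I + 5*m*(6 - m)/3)) = 9 + (7 - I*(I + 5*m*(6 - m)/3)) = 16 - I*(I + 5*m*(6 - m)/3))
X = -3371010 (X = 9*((16 - 1*(-34)² + (5/3)*(-34)*83*(-6 + 83)) - 1*11260) = 9*((16 - 1*1156 + (5/3)*(-34)*83*77) - 11260) = 9*((16 - 1156 - 1086470/3) - 11260) = 9*(-1089890/3 - 11260) = 9*(-1123670/3) = -3371010)
1/X = 1/(-3371010) = -1/3371010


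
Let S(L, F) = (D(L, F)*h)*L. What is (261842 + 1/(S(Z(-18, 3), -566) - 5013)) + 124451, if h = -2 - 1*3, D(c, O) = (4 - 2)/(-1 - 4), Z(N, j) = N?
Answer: 1950393356/5049 ≈ 3.8629e+5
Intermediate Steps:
D(c, O) = -⅖ (D(c, O) = 2/(-5) = 2*(-⅕) = -⅖)
h = -5 (h = -2 - 3 = -5)
S(L, F) = 2*L (S(L, F) = (-⅖*(-5))*L = 2*L)
(261842 + 1/(S(Z(-18, 3), -566) - 5013)) + 124451 = (261842 + 1/(2*(-18) - 5013)) + 124451 = (261842 + 1/(-36 - 5013)) + 124451 = (261842 + 1/(-5049)) + 124451 = (261842 - 1/5049) + 124451 = 1322040257/5049 + 124451 = 1950393356/5049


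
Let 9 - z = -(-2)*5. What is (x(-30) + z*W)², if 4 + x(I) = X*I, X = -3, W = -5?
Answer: 8281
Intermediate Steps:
z = -1 (z = 9 - (-2)*(-1*5) = 9 - (-2)*(-5) = 9 - 1*10 = 9 - 10 = -1)
x(I) = -4 - 3*I
(x(-30) + z*W)² = ((-4 - 3*(-30)) - 1*(-5))² = ((-4 + 90) + 5)² = (86 + 5)² = 91² = 8281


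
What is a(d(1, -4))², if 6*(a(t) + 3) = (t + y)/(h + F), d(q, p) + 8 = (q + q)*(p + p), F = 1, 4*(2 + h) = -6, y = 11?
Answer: 1024/225 ≈ 4.5511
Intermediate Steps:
h = -7/2 (h = -2 + (¼)*(-6) = -2 - 3/2 = -7/2 ≈ -3.5000)
d(q, p) = -8 + 4*p*q (d(q, p) = -8 + (q + q)*(p + p) = -8 + (2*q)*(2*p) = -8 + 4*p*q)
a(t) = -56/15 - t/15 (a(t) = -3 + ((t + 11)/(-7/2 + 1))/6 = -3 + ((11 + t)/(-5/2))/6 = -3 + ((11 + t)*(-⅖))/6 = -3 + (-22/5 - 2*t/5)/6 = -3 + (-11/15 - t/15) = -56/15 - t/15)
a(d(1, -4))² = (-56/15 - (-8 + 4*(-4)*1)/15)² = (-56/15 - (-8 - 16)/15)² = (-56/15 - 1/15*(-24))² = (-56/15 + 8/5)² = (-32/15)² = 1024/225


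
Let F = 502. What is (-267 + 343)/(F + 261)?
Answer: 76/763 ≈ 0.099607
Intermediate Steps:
(-267 + 343)/(F + 261) = (-267 + 343)/(502 + 261) = 76/763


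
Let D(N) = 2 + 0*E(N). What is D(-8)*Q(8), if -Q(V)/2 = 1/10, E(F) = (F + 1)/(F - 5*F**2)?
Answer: -2/5 ≈ -0.40000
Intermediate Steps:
E(F) = (1 + F)/(F - 5*F**2)
D(N) = 2 (D(N) = 2 + 0*((-1 - N)/(N*(-1 + 5*N))) = 2 + 0 = 2)
Q(V) = -1/5 (Q(V) = -2/10 = -2*1/10 = -1/5)
D(-8)*Q(8) = 2*(-1/5) = -2/5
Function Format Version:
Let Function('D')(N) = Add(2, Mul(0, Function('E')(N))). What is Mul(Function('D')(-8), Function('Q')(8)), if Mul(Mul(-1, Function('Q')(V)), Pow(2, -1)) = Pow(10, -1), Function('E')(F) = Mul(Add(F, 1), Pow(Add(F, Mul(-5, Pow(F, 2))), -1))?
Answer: Rational(-2, 5) ≈ -0.40000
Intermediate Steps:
Function('E')(F) = Mul(Pow(Add(F, Mul(-5, Pow(F, 2))), -1), Add(1, F)) (Function('E')(F) = Mul(Add(1, F), Pow(Add(F, Mul(-5, Pow(F, 2))), -1)) = Mul(Pow(Add(F, Mul(-5, Pow(F, 2))), -1), Add(1, F)))
Function('D')(N) = 2 (Function('D')(N) = Add(2, Mul(0, Mul(Pow(N, -1), Pow(Add(-1, Mul(5, N)), -1), Add(-1, Mul(-1, N))))) = Add(2, 0) = 2)
Function('Q')(V) = Rational(-1, 5) (Function('Q')(V) = Mul(-2, Pow(10, -1)) = Mul(-2, Rational(1, 10)) = Rational(-1, 5))
Mul(Function('D')(-8), Function('Q')(8)) = Mul(2, Rational(-1, 5)) = Rational(-2, 5)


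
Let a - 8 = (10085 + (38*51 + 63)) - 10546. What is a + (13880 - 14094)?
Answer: 1334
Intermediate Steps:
a = 1548 (a = 8 + ((10085 + (38*51 + 63)) - 10546) = 8 + ((10085 + (1938 + 63)) - 10546) = 8 + ((10085 + 2001) - 10546) = 8 + (12086 - 10546) = 8 + 1540 = 1548)
a + (13880 - 14094) = 1548 + (13880 - 14094) = 1548 - 214 = 1334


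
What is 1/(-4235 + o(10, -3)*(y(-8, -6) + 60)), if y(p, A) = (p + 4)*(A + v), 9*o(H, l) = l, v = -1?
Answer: -3/12793 ≈ -0.00023450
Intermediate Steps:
o(H, l) = l/9
y(p, A) = (-1 + A)*(4 + p) (y(p, A) = (p + 4)*(A - 1) = (4 + p)*(-1 + A) = (-1 + A)*(4 + p))
1/(-4235 + o(10, -3)*(y(-8, -6) + 60)) = 1/(-4235 + ((⅑)*(-3))*((-4 - 1*(-8) + 4*(-6) - 6*(-8)) + 60)) = 1/(-4235 - ((-4 + 8 - 24 + 48) + 60)/3) = 1/(-4235 - (28 + 60)/3) = 1/(-4235 - ⅓*88) = 1/(-4235 - 88/3) = 1/(-12793/3) = -3/12793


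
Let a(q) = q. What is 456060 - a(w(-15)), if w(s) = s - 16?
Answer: 456091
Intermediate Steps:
w(s) = -16 + s
456060 - a(w(-15)) = 456060 - (-16 - 15) = 456060 - 1*(-31) = 456060 + 31 = 456091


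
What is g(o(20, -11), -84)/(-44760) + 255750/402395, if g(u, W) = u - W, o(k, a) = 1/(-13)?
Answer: 29675359411/46829120520 ≈ 0.63369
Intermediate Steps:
o(k, a) = -1/13
g(o(20, -11), -84)/(-44760) + 255750/402395 = (-1/13 - 1*(-84))/(-44760) + 255750/402395 = (-1/13 + 84)*(-1/44760) + 255750*(1/402395) = (1091/13)*(-1/44760) + 51150/80479 = -1091/581880 + 51150/80479 = 29675359411/46829120520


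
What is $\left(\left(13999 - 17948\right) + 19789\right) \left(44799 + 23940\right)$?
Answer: $1088825760$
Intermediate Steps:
$\left(\left(13999 - 17948\right) + 19789\right) \left(44799 + 23940\right) = \left(-3949 + 19789\right) 68739 = 15840 \cdot 68739 = 1088825760$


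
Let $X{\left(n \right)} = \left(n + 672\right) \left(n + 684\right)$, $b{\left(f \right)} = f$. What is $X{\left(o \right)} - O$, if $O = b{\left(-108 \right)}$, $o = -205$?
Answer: $223801$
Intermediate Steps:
$X{\left(n \right)} = \left(672 + n\right) \left(684 + n\right)$
$O = -108$
$X{\left(o \right)} - O = \left(459648 + \left(-205\right)^{2} + 1356 \left(-205\right)\right) - -108 = \left(459648 + 42025 - 277980\right) + 108 = 223693 + 108 = 223801$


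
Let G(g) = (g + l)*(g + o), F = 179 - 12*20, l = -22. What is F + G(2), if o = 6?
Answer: -221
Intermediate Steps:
F = -61 (F = 179 - 1*240 = 179 - 240 = -61)
G(g) = (-22 + g)*(6 + g) (G(g) = (g - 22)*(g + 6) = (-22 + g)*(6 + g))
F + G(2) = -61 + (-132 + 2**2 - 16*2) = -61 + (-132 + 4 - 32) = -61 - 160 = -221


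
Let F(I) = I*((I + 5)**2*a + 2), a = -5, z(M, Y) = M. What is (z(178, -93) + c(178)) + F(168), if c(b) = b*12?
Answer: -25137710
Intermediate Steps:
c(b) = 12*b
F(I) = I*(2 - 5*(5 + I)**2) (F(I) = I*((I + 5)**2*(-5) + 2) = I*((5 + I)**2*(-5) + 2) = I*(-5*(5 + I)**2 + 2) = I*(2 - 5*(5 + I)**2))
(z(178, -93) + c(178)) + F(168) = (178 + 12*178) - 1*168*(-2 + 5*(5 + 168)**2) = (178 + 2136) - 1*168*(-2 + 5*173**2) = 2314 - 1*168*(-2 + 5*29929) = 2314 - 1*168*(-2 + 149645) = 2314 - 1*168*149643 = 2314 - 25140024 = -25137710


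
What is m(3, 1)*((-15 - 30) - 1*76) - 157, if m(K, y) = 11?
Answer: -1488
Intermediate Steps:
m(3, 1)*((-15 - 30) - 1*76) - 157 = 11*((-15 - 30) - 1*76) - 157 = 11*(-45 - 76) - 157 = 11*(-121) - 157 = -1331 - 157 = -1488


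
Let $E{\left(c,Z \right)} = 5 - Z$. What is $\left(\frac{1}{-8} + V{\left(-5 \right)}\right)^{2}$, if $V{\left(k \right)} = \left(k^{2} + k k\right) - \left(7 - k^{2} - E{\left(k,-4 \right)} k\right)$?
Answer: $\frac{33489}{64} \approx 523.27$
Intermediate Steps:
$V{\left(k \right)} = -7 + 3 k^{2} + 9 k$ ($V{\left(k \right)} = \left(k^{2} + k k\right) - \left(7 - k^{2} - \left(5 - -4\right) k\right) = \left(k^{2} + k^{2}\right) - \left(7 - k^{2} - \left(5 + 4\right) k\right) = 2 k^{2} - \left(7 - k^{2} - 9 k\right) = 2 k^{2} + \left(-7 + k^{2} + 9 k\right) = -7 + 3 k^{2} + 9 k$)
$\left(\frac{1}{-8} + V{\left(-5 \right)}\right)^{2} = \left(\frac{1}{-8} + \left(-7 + 3 \left(-5\right)^{2} + 9 \left(-5\right)\right)\right)^{2} = \left(- \frac{1}{8} - -23\right)^{2} = \left(- \frac{1}{8} + 23\right)^{2} = \left(\frac{183}{8}\right)^{2} = \frac{33489}{64}$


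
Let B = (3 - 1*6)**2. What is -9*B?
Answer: -81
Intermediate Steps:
B = 9 (B = (3 - 6)**2 = (-3)**2 = 9)
-9*B = -9*9 = -81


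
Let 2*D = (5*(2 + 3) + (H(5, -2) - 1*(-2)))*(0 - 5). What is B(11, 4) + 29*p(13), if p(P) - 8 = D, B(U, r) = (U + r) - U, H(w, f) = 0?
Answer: -3443/2 ≈ -1721.5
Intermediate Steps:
B(U, r) = r
D = -135/2 (D = ((5*(2 + 3) + (0 - 1*(-2)))*(0 - 5))/2 = ((5*5 + (0 + 2))*(-5))/2 = ((25 + 2)*(-5))/2 = (27*(-5))/2 = (½)*(-135) = -135/2 ≈ -67.500)
p(P) = -119/2 (p(P) = 8 - 135/2 = -119/2)
B(11, 4) + 29*p(13) = 4 + 29*(-119/2) = 4 - 3451/2 = -3443/2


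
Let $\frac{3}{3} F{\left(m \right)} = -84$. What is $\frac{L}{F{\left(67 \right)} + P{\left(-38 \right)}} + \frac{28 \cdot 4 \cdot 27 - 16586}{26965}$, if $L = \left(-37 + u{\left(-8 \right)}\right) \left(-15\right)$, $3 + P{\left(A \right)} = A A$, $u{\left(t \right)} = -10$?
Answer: $\frac{606691}{36591505} \approx 0.01658$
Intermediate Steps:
$P{\left(A \right)} = -3 + A^{2}$ ($P{\left(A \right)} = -3 + A A = -3 + A^{2}$)
$F{\left(m \right)} = -84$
$L = 705$ ($L = \left(-37 - 10\right) \left(-15\right) = \left(-47\right) \left(-15\right) = 705$)
$\frac{L}{F{\left(67 \right)} + P{\left(-38 \right)}} + \frac{28 \cdot 4 \cdot 27 - 16586}{26965} = \frac{705}{-84 - \left(3 - \left(-38\right)^{2}\right)} + \frac{28 \cdot 4 \cdot 27 - 16586}{26965} = \frac{705}{-84 + \left(-3 + 1444\right)} + \left(112 \cdot 27 - 16586\right) \frac{1}{26965} = \frac{705}{-84 + 1441} + \left(3024 - 16586\right) \frac{1}{26965} = \frac{705}{1357} - \frac{13562}{26965} = \frac{606691}{36591505}$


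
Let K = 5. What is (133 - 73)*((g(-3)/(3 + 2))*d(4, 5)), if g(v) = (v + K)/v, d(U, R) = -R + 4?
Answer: 8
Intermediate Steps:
d(U, R) = 4 - R
g(v) = (5 + v)/v (g(v) = (v + 5)/v = (5 + v)/v)
(133 - 73)*((g(-3)/(3 + 2))*d(4, 5)) = (133 - 73)*((((5 - 3)/(-3))/(3 + 2))*(4 - 1*5)) = 60*((-1/3*2/5)*(4 - 5)) = 60*(-2/3*1/5*(-1)) = 60*(-2/15*(-1)) = 60*(2/15) = 8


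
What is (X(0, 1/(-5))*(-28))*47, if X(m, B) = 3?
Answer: -3948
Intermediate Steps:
(X(0, 1/(-5))*(-28))*47 = (3*(-28))*47 = -84*47 = -3948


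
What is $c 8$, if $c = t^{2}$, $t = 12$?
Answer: $1152$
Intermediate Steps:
$c = 144$ ($c = 12^{2} = 144$)
$c 8 = 144 \cdot 8 = 1152$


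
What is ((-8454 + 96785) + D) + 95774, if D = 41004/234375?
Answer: 14383216793/78125 ≈ 1.8411e+5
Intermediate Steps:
D = 13668/78125 (D = 41004*(1/234375) = 13668/78125 ≈ 0.17495)
((-8454 + 96785) + D) + 95774 = ((-8454 + 96785) + 13668/78125) + 95774 = (88331 + 13668/78125) + 95774 = 6900873043/78125 + 95774 = 14383216793/78125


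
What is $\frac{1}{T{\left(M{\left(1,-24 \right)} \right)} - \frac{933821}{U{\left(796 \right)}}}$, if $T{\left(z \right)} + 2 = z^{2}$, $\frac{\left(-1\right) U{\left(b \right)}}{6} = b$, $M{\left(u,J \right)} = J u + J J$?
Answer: $\frac{4776}{1456190573} \approx 3.2798 \cdot 10^{-6}$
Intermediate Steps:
$M{\left(u,J \right)} = J^{2} + J u$ ($M{\left(u,J \right)} = J u + J^{2} = J^{2} + J u$)
$U{\left(b \right)} = - 6 b$
$T{\left(z \right)} = -2 + z^{2}$
$\frac{1}{T{\left(M{\left(1,-24 \right)} \right)} - \frac{933821}{U{\left(796 \right)}}} = \frac{1}{\left(-2 + \left(- 24 \left(-24 + 1\right)\right)^{2}\right) - \frac{933821}{\left(-6\right) 796}} = \frac{1}{\left(-2 + \left(\left(-24\right) \left(-23\right)\right)^{2}\right) - \frac{933821}{-4776}} = \frac{1}{\left(-2 + 552^{2}\right) - - \frac{933821}{4776}} = \frac{1}{\left(-2 + 304704\right) + \frac{933821}{4776}} = \frac{1}{304702 + \frac{933821}{4776}} = \frac{1}{\frac{1456190573}{4776}} = \frac{4776}{1456190573}$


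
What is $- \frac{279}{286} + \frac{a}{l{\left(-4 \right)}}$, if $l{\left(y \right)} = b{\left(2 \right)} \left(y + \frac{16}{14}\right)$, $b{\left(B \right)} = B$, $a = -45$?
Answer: $\frac{7893}{1144} \approx 6.8995$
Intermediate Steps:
$l{\left(y \right)} = \frac{16}{7} + 2 y$ ($l{\left(y \right)} = 2 \left(y + \frac{16}{14}\right) = 2 \left(y + 16 \cdot \frac{1}{14}\right) = 2 \left(y + \frac{8}{7}\right) = 2 \left(\frac{8}{7} + y\right) = \frac{16}{7} + 2 y$)
$- \frac{279}{286} + \frac{a}{l{\left(-4 \right)}} = - \frac{279}{286} - \frac{45}{\frac{16}{7} + 2 \left(-4\right)} = \left(-279\right) \frac{1}{286} - \frac{45}{\frac{16}{7} - 8} = - \frac{279}{286} - \frac{45}{- \frac{40}{7}} = - \frac{279}{286} - - \frac{63}{8} = - \frac{279}{286} + \frac{63}{8} = \frac{7893}{1144}$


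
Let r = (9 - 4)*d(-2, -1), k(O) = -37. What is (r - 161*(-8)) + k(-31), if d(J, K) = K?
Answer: 1246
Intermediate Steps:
r = -5 (r = (9 - 4)*(-1) = 5*(-1) = -5)
(r - 161*(-8)) + k(-31) = (-5 - 161*(-8)) - 37 = (-5 + 1288) - 37 = 1283 - 37 = 1246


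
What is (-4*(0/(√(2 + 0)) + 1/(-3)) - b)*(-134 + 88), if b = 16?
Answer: 2024/3 ≈ 674.67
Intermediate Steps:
(-4*(0/(√(2 + 0)) + 1/(-3)) - b)*(-134 + 88) = (-4*(0/(√(2 + 0)) + 1/(-3)) - 1*16)*(-134 + 88) = (-4*(0/(√2) + 1*(-⅓)) - 16)*(-46) = (-4*(0*(√2/2) - ⅓) - 16)*(-46) = (-4*(0 - ⅓) - 16)*(-46) = (-4*(-⅓) - 16)*(-46) = (4/3 - 16)*(-46) = -44/3*(-46) = 2024/3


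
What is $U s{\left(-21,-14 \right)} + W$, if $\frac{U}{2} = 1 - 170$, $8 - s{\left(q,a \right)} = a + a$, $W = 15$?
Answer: $-12153$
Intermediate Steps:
$s{\left(q,a \right)} = 8 - 2 a$ ($s{\left(q,a \right)} = 8 - \left(a + a\right) = 8 - 2 a$)
$U = -338$ ($U = 2 \left(1 - 170\right) = 2 \left(-169\right) = -338$)
$U s{\left(-21,-14 \right)} + W = - 338 \left(8 - -28\right) + 15 = - 338 \left(8 + 28\right) + 15 = \left(-338\right) 36 + 15 = -12168 + 15 = -12153$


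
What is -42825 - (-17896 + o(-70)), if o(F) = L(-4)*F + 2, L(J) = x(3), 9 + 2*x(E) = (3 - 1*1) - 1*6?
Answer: -25386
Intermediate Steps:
x(E) = -13/2 (x(E) = -9/2 + ((3 - 1*1) - 1*6)/2 = -9/2 + ((3 - 1) - 6)/2 = -9/2 + (2 - 6)/2 = -9/2 + (½)*(-4) = -9/2 - 2 = -13/2)
L(J) = -13/2
o(F) = 2 - 13*F/2 (o(F) = -13*F/2 + 2 = 2 - 13*F/2)
-42825 - (-17896 + o(-70)) = -42825 - (-17896 + (2 - 13/2*(-70))) = -42825 - (-17896 + (2 + 455)) = -42825 - (-17896 + 457) = -42825 - 1*(-17439) = -42825 + 17439 = -25386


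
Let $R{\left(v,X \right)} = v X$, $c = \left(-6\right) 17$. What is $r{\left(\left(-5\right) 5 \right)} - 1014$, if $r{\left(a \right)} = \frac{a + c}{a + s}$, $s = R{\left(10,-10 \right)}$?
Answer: $- \frac{126623}{125} \approx -1013.0$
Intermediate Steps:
$c = -102$
$R{\left(v,X \right)} = X v$
$s = -100$ ($s = \left(-10\right) 10 = -100$)
$r{\left(a \right)} = \frac{-102 + a}{-100 + a}$ ($r{\left(a \right)} = \frac{a - 102}{a - 100} = \frac{-102 + a}{-100 + a}$)
$r{\left(\left(-5\right) 5 \right)} - 1014 = \frac{-102 - 25}{-100 - 25} - 1014 = \frac{1}{-125} \left(-127\right) - 1014 = \left(- \frac{1}{125}\right) \left(-127\right) - 1014 = \frac{127}{125} - 1014 = - \frac{126623}{125}$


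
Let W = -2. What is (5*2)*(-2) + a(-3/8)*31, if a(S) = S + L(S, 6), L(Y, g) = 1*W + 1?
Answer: -501/8 ≈ -62.625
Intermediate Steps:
L(Y, g) = -1 (L(Y, g) = 1*(-2) + 1 = -2 + 1 = -1)
a(S) = -1 + S (a(S) = S - 1 = -1 + S)
(5*2)*(-2) + a(-3/8)*31 = (5*2)*(-2) + (-1 - 3/8)*31 = 10*(-2) + (-1 - 3*1/8)*31 = -20 + (-1 - 3/8)*31 = -20 - 11/8*31 = -20 - 341/8 = -501/8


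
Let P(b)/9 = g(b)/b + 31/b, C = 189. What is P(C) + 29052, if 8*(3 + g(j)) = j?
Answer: 697307/24 ≈ 29054.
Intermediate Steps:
g(j) = -3 + j/8
P(b) = 279/b + 9*(-3 + b/8)/b (P(b) = 9*((-3 + b/8)/b + 31/b) = 9*(31/b + (-3 + b/8)/b) = 279/b + 9*(-3 + b/8)/b)
P(C) + 29052 = (9/8 + 252/189) + 29052 = (9/8 + 252*(1/189)) + 29052 = (9/8 + 4/3) + 29052 = 59/24 + 29052 = 697307/24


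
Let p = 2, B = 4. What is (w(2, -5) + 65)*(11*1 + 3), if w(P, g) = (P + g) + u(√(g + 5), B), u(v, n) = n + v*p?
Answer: 924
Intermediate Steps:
u(v, n) = n + 2*v (u(v, n) = n + v*2 = n + 2*v)
w(P, g) = 4 + P + g + 2*√(5 + g) (w(P, g) = (P + g) + (4 + 2*√(g + 5)) = (P + g) + (4 + 2*√(5 + g)) = 4 + P + g + 2*√(5 + g))
(w(2, -5) + 65)*(11*1 + 3) = ((4 + 2 - 5 + 2*√(5 - 5)) + 65)*(11*1 + 3) = ((4 + 2 - 5 + 2*√0) + 65)*(11 + 3) = ((4 + 2 - 5 + 2*0) + 65)*14 = ((4 + 2 - 5 + 0) + 65)*14 = (1 + 65)*14 = 66*14 = 924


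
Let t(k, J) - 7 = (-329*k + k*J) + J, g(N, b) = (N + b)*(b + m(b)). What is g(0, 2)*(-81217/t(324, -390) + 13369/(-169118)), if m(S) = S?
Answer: 42462990060/19730912501 ≈ 2.1521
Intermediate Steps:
g(N, b) = 2*b*(N + b) (g(N, b) = (N + b)*(b + b) = (N + b)*(2*b) = 2*b*(N + b))
t(k, J) = 7 + J - 329*k + J*k (t(k, J) = 7 + ((-329*k + k*J) + J) = 7 + ((-329*k + J*k) + J) = 7 + (J - 329*k + J*k) = 7 + J - 329*k + J*k)
g(0, 2)*(-81217/t(324, -390) + 13369/(-169118)) = (2*2*(0 + 2))*(-81217/(7 - 390 - 329*324 - 390*324) + 13369/(-169118)) = (2*2*2)*(-81217/(7 - 390 - 106596 - 126360) + 13369*(-1/169118)) = 8*(-81217/(-233339) - 13369/169118) = 8*(-81217*(-1/233339) - 13369/169118) = 8*(81217/233339 - 13369/169118) = 8*(10615747515/39461825002) = 42462990060/19730912501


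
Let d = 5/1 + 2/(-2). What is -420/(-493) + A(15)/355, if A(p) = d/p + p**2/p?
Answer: 2349397/2625225 ≈ 0.89493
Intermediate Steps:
d = 4 (d = 5*1 + 2*(-1/2) = 5 - 1 = 4)
A(p) = p + 4/p (A(p) = 4/p + p**2/p = 4/p + p = p + 4/p)
-420/(-493) + A(15)/355 = -420/(-493) + (15 + 4/15)/355 = -420*(-1/493) + (15 + 4*(1/15))*(1/355) = 420/493 + (15 + 4/15)*(1/355) = 420/493 + (229/15)*(1/355) = 420/493 + 229/5325 = 2349397/2625225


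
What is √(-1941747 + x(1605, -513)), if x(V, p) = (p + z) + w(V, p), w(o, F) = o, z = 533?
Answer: I*√1940122 ≈ 1392.9*I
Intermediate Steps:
x(V, p) = 533 + V + p (x(V, p) = (p + 533) + V = (533 + p) + V = 533 + V + p)
√(-1941747 + x(1605, -513)) = √(-1941747 + (533 + 1605 - 513)) = √(-1941747 + 1625) = √(-1940122) = I*√1940122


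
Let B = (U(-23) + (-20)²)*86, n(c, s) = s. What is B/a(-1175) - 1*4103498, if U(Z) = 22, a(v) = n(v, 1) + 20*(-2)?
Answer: -160072714/39 ≈ -4.1044e+6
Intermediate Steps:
a(v) = -39 (a(v) = 1 + 20*(-2) = 1 - 40 = -39)
B = 36292 (B = (22 + (-20)²)*86 = (22 + 400)*86 = 422*86 = 36292)
B/a(-1175) - 1*4103498 = 36292/(-39) - 1*4103498 = 36292*(-1/39) - 4103498 = -36292/39 - 4103498 = -160072714/39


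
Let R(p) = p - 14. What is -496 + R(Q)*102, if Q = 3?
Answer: -1618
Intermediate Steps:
R(p) = -14 + p
-496 + R(Q)*102 = -496 + (-14 + 3)*102 = -496 - 11*102 = -496 - 1122 = -1618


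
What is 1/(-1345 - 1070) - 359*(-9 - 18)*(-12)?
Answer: -280903141/2415 ≈ -1.1632e+5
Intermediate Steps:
1/(-1345 - 1070) - 359*(-9 - 18)*(-12) = 1/(-2415) - (-9693)*(-12) = -1/2415 - 359*324 = -1/2415 - 116316 = -280903141/2415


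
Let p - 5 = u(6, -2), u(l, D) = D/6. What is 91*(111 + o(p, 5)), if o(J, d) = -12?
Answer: 9009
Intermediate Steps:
u(l, D) = D/6 (u(l, D) = D*(1/6) = D/6)
p = 14/3 (p = 5 + (1/6)*(-2) = 5 - 1/3 = 14/3 ≈ 4.6667)
91*(111 + o(p, 5)) = 91*(111 - 12) = 91*99 = 9009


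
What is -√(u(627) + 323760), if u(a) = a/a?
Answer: -569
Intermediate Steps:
u(a) = 1
-√(u(627) + 323760) = -√(1 + 323760) = -√323761 = -1*569 = -569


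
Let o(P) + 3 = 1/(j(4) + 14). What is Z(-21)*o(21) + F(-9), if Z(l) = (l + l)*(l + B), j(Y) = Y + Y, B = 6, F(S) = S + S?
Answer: -20673/11 ≈ -1879.4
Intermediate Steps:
F(S) = 2*S
j(Y) = 2*Y
Z(l) = 2*l*(6 + l) (Z(l) = (l + l)*(l + 6) = (2*l)*(6 + l) = 2*l*(6 + l))
o(P) = -65/22 (o(P) = -3 + 1/(2*4 + 14) = -3 + 1/(8 + 14) = -3 + 1/22 = -65/22)
Z(-21)*o(21) + F(-9) = (2*(-21)*(6 - 21))*(-65/22) + 2*(-9) = (2*(-21)*(-15))*(-65/22) - 18 = 630*(-65/22) - 18 = -20475/11 - 18 = -20673/11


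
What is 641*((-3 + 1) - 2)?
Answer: -2564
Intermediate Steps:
641*((-3 + 1) - 2) = 641*(-2 - 2) = 641*(-4) = -2564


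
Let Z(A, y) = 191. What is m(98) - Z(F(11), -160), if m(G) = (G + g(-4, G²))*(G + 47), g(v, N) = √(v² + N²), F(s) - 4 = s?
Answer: 14019 + 580*√5764802 ≈ 1.4066e+6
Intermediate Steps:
F(s) = 4 + s
g(v, N) = √(N² + v²)
m(G) = (47 + G)*(G + √(16 + G⁴)) (m(G) = (G + √((G²)² + (-4)²))*(G + 47) = (G + √(G⁴ + 16))*(47 + G) = (G + √(16 + G⁴))*(47 + G) = (47 + G)*(G + √(16 + G⁴)))
m(98) - Z(F(11), -160) = (98² + 47*98 + 47*√(16 + 98⁴) + 98*√(16 + 98⁴)) - 1*191 = (9604 + 4606 + 47*√(16 + 92236816) + 98*√(16 + 92236816)) - 191 = (9604 + 4606 + 47*√92236832 + 98*√92236832) - 191 = (9604 + 4606 + 47*(4*√5764802) + 98*(4*√5764802)) - 191 = (9604 + 4606 + 188*√5764802 + 392*√5764802) - 191 = (14210 + 580*√5764802) - 191 = 14019 + 580*√5764802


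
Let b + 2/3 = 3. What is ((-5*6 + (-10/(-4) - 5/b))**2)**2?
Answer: 29661450625/38416 ≈ 7.7211e+5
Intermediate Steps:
b = 7/3 (b = -2/3 + 3 = 7/3 ≈ 2.3333)
((-5*6 + (-10/(-4) - 5/b))**2)**2 = ((-5*6 + (-10/(-4) - 5/7/3))**2)**2 = ((-30 + (-10*(-1/4) - 5*3/7))**2)**2 = ((-30 + (5/2 - 15/7))**2)**2 = ((-30 + 5/14)**2)**2 = ((-415/14)**2)**2 = (172225/196)**2 = 29661450625/38416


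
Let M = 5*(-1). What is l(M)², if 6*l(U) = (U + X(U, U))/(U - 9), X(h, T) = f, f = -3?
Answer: 4/441 ≈ 0.0090703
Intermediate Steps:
X(h, T) = -3
M = -5
l(U) = (-3 + U)/(6*(-9 + U)) (l(U) = ((U - 3)/(U - 9))/6 = ((-3 + U)/(-9 + U))/6 = (-3 + U)/(6*(-9 + U)))
l(M)² = ((-3 - 5)/(6*(-9 - 5)))² = ((⅙)*(-8)/(-14))² = ((⅙)*(-1/14)*(-8))² = (2/21)² = 4/441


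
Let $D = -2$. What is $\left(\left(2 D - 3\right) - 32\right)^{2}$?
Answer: $1521$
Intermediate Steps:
$\left(\left(2 D - 3\right) - 32\right)^{2} = \left(\left(2 \left(-2\right) - 3\right) - 32\right)^{2} = \left(\left(-4 - 3\right) - 32\right)^{2} = \left(-7 - 32\right)^{2} = \left(-39\right)^{2} = 1521$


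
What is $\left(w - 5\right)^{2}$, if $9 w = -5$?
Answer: $\frac{2500}{81} \approx 30.864$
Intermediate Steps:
$w = - \frac{5}{9}$ ($w = \frac{1}{9} \left(-5\right) = - \frac{5}{9} \approx -0.55556$)
$\left(w - 5\right)^{2} = \left(- \frac{5}{9} - 5\right)^{2} = \left(- \frac{50}{9}\right)^{2} = \frac{2500}{81}$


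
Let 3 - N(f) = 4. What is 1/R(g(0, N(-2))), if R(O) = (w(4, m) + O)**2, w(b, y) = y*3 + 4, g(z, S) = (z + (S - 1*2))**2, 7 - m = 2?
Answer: 1/784 ≈ 0.0012755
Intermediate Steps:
m = 5 (m = 7 - 1*2 = 7 - 2 = 5)
N(f) = -1 (N(f) = 3 - 1*4 = 3 - 4 = -1)
g(z, S) = (-2 + S + z)**2 (g(z, S) = (z + (S - 2))**2 = (z + (-2 + S))**2 = (-2 + S + z)**2)
w(b, y) = 4 + 3*y (w(b, y) = 3*y + 4 = 4 + 3*y)
R(O) = (19 + O)**2 (R(O) = ((4 + 3*5) + O)**2 = ((4 + 15) + O)**2 = (19 + O)**2)
1/R(g(0, N(-2))) = 1/((19 + (-2 - 1 + 0)**2)**2) = 1/((19 + (-3)**2)**2) = 1/((19 + 9)**2) = 1/(28**2) = 1/784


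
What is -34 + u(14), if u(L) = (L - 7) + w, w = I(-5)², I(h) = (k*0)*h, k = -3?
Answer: -27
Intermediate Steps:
I(h) = 0 (I(h) = (-3*0)*h = 0*h = 0)
w = 0 (w = 0² = 0)
u(L) = -7 + L (u(L) = (L - 7) + 0 = (-7 + L) + 0 = -7 + L)
-34 + u(14) = -34 + (-7 + 14) = -34 + 7 = -27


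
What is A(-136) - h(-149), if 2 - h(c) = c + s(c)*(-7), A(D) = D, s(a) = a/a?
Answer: -294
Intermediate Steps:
s(a) = 1
h(c) = 9 - c (h(c) = 2 - (c + 1*(-7)) = 2 - (c - 7) = 2 - (-7 + c) = 2 + (7 - c) = 9 - c)
A(-136) - h(-149) = -136 - (9 - 1*(-149)) = -136 - (9 + 149) = -136 - 1*158 = -136 - 158 = -294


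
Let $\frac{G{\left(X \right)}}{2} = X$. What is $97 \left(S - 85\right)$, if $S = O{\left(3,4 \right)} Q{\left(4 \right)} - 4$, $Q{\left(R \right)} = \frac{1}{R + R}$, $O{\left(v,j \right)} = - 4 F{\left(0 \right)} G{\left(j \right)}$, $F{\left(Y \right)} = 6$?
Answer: $-10961$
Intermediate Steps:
$G{\left(X \right)} = 2 X$
$O{\left(v,j \right)} = - 48 j$ ($O{\left(v,j \right)} = \left(-4\right) 6 \cdot 2 j = - 24 \cdot 2 j = - 48 j$)
$Q{\left(R \right)} = \frac{1}{2 R}$
$S = -28$ ($S = \left(-48\right) 4 \frac{1}{2 \cdot 4} - 4 = - 192 \cdot \frac{1}{2} \cdot \frac{1}{4} - 4 = \left(-192\right) \frac{1}{8} - 4 = -24 - 4 = -28$)
$97 \left(S - 85\right) = 97 \left(-28 - 85\right) = 97 \left(-113\right) = -10961$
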